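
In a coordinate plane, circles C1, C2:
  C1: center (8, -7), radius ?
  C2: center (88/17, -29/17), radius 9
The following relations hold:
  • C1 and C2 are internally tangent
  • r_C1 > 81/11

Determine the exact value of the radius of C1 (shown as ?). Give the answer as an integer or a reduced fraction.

15

1. [int C1,C2]  r_C1² − 18r_C1 + 45 = 0  ⇒  r_C1 = 3 or 15
2. given r_C1 > 81/11: keep 15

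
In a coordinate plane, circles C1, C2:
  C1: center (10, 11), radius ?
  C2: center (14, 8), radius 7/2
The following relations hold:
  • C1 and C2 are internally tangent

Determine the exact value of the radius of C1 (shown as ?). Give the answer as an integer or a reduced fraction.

1. [int C1,C2]  r_C1² − 7r_C1 − 51/4 = 0  ⇒  r_C1 = 17/2 (r>0 drops 1)

17/2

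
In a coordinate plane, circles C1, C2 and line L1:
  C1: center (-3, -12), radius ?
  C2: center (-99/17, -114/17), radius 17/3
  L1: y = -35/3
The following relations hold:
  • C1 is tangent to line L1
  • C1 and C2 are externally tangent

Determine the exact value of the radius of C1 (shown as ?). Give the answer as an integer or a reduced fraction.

1/3

1. [C1‖L1]  r_C1² − 1/9 = 0  ⇒  r_C1 = 1/3 (r>0 drops 1)
2. [ext C1·C2]  r_C1² + (34/3)r_C1 − 35/9 = 0  ⇒  r_C1 = 1/3 (r>0 drops 1)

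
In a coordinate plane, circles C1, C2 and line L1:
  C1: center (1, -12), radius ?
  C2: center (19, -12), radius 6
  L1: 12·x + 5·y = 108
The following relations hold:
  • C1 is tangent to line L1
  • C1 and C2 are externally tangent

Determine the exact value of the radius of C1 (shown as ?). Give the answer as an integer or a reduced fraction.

1. [C1‖L1]  r_C1² − 144 = 0  ⇒  r_C1 = 12 (r>0 drops 1)
2. [ext C1·C2]  r_C1² + 12r_C1 − 288 = 0  ⇒  r_C1 = 12 (r>0 drops 1)

12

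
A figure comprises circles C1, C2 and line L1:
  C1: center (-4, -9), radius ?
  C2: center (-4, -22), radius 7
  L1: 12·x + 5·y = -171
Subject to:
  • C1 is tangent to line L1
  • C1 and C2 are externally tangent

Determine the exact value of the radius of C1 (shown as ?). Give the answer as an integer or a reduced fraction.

1. [C1‖L1]  r_C1² − 36 = 0  ⇒  r_C1 = 6 (r>0 drops 1)
2. [ext C1·C2]  r_C1² + 14r_C1 − 120 = 0  ⇒  r_C1 = 6 (r>0 drops 1)

6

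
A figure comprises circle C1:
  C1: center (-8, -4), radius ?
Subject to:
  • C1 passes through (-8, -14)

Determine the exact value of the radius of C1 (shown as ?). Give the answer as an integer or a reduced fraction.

1. [C1∋P]  r_C1² − 100 = 0  ⇒  r_C1 = 10 (r>0 drops 1)

10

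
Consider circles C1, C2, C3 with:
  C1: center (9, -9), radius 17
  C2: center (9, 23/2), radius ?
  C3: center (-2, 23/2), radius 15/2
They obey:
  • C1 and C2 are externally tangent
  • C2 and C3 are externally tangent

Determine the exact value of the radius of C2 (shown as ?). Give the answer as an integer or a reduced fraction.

7/2

1. [ext C1·C2]  r_C2² + 34r_C2 − 525/4 = 0  ⇒  r_C2 = 7/2 (r>0 drops 1)
2. [ext C2·C3]  r_C2² + 15r_C2 − 259/4 = 0  ⇒  r_C2 = 7/2 (r>0 drops 1)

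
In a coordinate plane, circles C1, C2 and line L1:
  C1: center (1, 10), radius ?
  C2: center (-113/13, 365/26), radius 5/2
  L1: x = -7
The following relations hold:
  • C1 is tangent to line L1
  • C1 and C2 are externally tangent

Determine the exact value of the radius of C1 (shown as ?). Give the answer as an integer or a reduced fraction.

8

1. [C1‖L1]  r_C1² − 64 = 0  ⇒  r_C1 = 8 (r>0 drops 1)
2. [ext C1·C2]  r_C1² + 5r_C1 − 104 = 0  ⇒  r_C1 = 8 (r>0 drops 1)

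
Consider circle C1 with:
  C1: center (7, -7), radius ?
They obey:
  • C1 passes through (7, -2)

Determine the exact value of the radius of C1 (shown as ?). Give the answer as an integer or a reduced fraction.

5

1. [C1∋P]  r_C1² − 25 = 0  ⇒  r_C1 = 5 (r>0 drops 1)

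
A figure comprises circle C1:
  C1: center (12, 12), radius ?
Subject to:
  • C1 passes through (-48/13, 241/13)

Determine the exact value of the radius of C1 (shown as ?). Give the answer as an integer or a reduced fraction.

17

1. [C1∋P]  r_C1² − 289 = 0  ⇒  r_C1 = 17 (r>0 drops 1)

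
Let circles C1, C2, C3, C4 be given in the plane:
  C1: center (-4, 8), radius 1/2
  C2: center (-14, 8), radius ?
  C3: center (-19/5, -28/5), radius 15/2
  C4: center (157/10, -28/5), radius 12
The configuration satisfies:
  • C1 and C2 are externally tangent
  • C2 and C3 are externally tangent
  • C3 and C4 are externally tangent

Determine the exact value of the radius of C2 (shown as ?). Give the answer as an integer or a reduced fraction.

1. [ext C1·C2]  r_C2² + 1r_C2 − 399/4 = 0  ⇒  r_C2 = 19/2 (r>0 drops 1)
2. [ext C2·C3]  r_C2² + 15r_C2 − 931/4 = 0  ⇒  r_C2 = 19/2 (r>0 drops 1)

19/2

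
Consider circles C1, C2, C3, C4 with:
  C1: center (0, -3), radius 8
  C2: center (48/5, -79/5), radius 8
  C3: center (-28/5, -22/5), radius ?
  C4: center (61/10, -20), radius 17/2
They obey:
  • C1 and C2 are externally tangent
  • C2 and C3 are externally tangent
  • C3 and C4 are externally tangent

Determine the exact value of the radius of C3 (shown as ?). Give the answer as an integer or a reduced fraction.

1. [ext C2·C3]  r_C3² + 16r_C3 − 297 = 0  ⇒  r_C3 = 11 (r>0 drops 1)
2. [ext C3·C4]  r_C3² + 17r_C3 − 308 = 0  ⇒  r_C3 = 11 (r>0 drops 1)

11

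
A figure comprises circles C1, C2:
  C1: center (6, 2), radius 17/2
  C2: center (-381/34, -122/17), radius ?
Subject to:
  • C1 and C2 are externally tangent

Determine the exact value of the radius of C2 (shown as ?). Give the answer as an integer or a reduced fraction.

11

1. [ext C1·C2]  r_C2² + 17r_C2 − 308 = 0  ⇒  r_C2 = 11 (r>0 drops 1)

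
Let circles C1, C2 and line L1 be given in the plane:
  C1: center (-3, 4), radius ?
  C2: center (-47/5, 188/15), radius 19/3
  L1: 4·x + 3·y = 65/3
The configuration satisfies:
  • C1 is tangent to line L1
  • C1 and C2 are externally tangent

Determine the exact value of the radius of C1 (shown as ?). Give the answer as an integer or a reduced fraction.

1. [C1‖L1]  r_C1² − 169/9 = 0  ⇒  r_C1 = 13/3 (r>0 drops 1)
2. [ext C1·C2]  r_C1² + (38/3)r_C1 − 221/3 = 0  ⇒  r_C1 = 13/3 (r>0 drops 1)

13/3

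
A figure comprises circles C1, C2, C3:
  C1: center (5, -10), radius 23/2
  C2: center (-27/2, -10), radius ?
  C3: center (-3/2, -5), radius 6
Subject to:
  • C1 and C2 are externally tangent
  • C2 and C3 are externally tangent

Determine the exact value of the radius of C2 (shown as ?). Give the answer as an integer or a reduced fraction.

7

1. [ext C1·C2]  r_C2² + 23r_C2 − 210 = 0  ⇒  r_C2 = 7 (r>0 drops 1)
2. [ext C2·C3]  r_C2² + 12r_C2 − 133 = 0  ⇒  r_C2 = 7 (r>0 drops 1)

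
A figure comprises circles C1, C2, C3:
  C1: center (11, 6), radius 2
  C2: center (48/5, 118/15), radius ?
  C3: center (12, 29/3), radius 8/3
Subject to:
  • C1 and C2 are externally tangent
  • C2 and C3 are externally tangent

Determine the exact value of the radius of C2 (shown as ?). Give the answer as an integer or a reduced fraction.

1/3

1. [ext C1·C2]  r_C2² + 4r_C2 − 13/9 = 0  ⇒  r_C2 = 1/3 (r>0 drops 1)
2. [ext C2·C3]  r_C2² + (16/3)r_C2 − 17/9 = 0  ⇒  r_C2 = 1/3 (r>0 drops 1)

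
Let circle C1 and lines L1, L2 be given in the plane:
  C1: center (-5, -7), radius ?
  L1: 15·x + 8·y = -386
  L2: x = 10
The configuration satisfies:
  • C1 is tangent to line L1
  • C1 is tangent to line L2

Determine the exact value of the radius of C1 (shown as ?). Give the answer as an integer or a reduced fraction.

15

1. [C1‖L1]  r_C1² − 225 = 0  ⇒  r_C1 = 15 (r>0 drops 1)
2. [C1‖L2]  r_C1² − 225 = 0  ⇒  r_C1 = 15 (r>0 drops 1)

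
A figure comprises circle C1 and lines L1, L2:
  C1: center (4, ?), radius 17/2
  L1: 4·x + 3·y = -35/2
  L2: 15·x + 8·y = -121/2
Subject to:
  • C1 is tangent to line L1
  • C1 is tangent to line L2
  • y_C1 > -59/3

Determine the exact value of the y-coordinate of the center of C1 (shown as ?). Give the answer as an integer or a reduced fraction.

1. [C1‖L1]  y_C1² + (67/3)y_C1 − 76 = 0  ⇒  y_C1 = -76/3 or 3
2. [C1‖L2]  y_C1² + (241/8)y_C1 − 795/8 = 0  ⇒  y_C1 = -265/8 or 3

3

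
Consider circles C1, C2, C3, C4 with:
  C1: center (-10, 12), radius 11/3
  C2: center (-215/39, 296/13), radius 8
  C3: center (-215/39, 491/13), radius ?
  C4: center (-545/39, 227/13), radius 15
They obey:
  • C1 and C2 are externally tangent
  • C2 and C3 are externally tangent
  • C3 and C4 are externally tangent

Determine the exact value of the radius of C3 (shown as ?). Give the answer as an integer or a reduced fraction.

7

1. [ext C2·C3]  r_C3² + 16r_C3 − 161 = 0  ⇒  r_C3 = 7 (r>0 drops 1)
2. [ext C3·C4]  r_C3² + 30r_C3 − 259 = 0  ⇒  r_C3 = 7 (r>0 drops 1)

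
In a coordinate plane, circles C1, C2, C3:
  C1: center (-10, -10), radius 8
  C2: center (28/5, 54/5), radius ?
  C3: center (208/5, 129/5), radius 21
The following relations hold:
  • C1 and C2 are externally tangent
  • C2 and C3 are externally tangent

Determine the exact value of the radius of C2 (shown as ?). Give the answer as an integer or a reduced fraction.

18

1. [ext C1·C2]  r_C2² + 16r_C2 − 612 = 0  ⇒  r_C2 = 18 (r>0 drops 1)
2. [ext C2·C3]  r_C2² + 42r_C2 − 1080 = 0  ⇒  r_C2 = 18 (r>0 drops 1)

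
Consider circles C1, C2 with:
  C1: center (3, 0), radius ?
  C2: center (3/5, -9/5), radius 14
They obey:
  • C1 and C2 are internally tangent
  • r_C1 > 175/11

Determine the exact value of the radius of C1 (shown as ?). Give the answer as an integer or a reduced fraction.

1. [int C1,C2]  r_C1² − 28r_C1 + 187 = 0  ⇒  r_C1 = 11 or 17
2. given r_C1 > 175/11: keep 17

17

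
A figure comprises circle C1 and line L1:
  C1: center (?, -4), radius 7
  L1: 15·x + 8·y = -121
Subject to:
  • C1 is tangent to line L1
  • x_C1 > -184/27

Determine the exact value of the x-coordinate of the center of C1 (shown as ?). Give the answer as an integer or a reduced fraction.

2

1. [C1‖L1]  x_C1² + (178/15)x_C1 − 416/15 = 0  ⇒  x_C1 = -208/15 or 2
2. given x_C1 > -184/27: keep 2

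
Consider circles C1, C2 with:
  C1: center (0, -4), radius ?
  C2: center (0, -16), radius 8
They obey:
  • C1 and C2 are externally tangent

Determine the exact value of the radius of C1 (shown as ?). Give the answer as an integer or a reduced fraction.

1. [ext C1·C2]  r_C1² + 16r_C1 − 80 = 0  ⇒  r_C1 = 4 (r>0 drops 1)

4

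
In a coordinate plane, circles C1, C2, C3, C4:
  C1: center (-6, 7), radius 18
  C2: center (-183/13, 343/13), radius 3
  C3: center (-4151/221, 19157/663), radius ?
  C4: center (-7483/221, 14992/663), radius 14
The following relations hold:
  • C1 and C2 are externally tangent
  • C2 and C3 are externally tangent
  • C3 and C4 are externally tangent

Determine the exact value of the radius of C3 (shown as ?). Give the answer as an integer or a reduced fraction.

7/3

1. [ext C2·C3]  r_C3² + 6r_C3 − 175/9 = 0  ⇒  r_C3 = 7/3 (r>0 drops 1)
2. [ext C3·C4]  r_C3² + 28r_C3 − 637/9 = 0  ⇒  r_C3 = 7/3 (r>0 drops 1)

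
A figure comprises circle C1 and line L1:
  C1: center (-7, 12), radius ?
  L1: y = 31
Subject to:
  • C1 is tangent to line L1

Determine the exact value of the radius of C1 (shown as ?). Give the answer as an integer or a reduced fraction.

1. [C1‖L1]  r_C1² − 361 = 0  ⇒  r_C1 = 19 (r>0 drops 1)

19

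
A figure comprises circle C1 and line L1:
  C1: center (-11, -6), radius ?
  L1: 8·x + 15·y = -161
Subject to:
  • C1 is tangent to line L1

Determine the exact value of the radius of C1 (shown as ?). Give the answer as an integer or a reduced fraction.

1

1. [C1‖L1]  r_C1² − 1 = 0  ⇒  r_C1 = 1 (r>0 drops 1)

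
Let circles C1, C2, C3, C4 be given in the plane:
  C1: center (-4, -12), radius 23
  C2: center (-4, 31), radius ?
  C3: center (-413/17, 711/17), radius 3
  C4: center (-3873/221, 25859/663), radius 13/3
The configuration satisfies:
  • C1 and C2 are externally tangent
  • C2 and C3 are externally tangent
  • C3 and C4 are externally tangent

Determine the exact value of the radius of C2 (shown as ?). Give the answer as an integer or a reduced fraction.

1. [ext C1·C2]  r_C2² + 46r_C2 − 1320 = 0  ⇒  r_C2 = 20 (r>0 drops 1)
2. [ext C2·C3]  r_C2² + 6r_C2 − 520 = 0  ⇒  r_C2 = 20 (r>0 drops 1)

20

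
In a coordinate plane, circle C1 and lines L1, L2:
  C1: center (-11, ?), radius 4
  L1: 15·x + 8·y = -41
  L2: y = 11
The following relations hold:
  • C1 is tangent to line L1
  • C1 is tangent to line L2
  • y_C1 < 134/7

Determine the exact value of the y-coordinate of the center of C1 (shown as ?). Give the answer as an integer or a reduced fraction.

7

1. [C1‖L1]  y_C1² − 31y_C1 + 168 = 0  ⇒  y_C1 = 7 or 24
2. [C1‖L2]  y_C1² − 22y_C1 + 105 = 0  ⇒  y_C1 = 7 or 15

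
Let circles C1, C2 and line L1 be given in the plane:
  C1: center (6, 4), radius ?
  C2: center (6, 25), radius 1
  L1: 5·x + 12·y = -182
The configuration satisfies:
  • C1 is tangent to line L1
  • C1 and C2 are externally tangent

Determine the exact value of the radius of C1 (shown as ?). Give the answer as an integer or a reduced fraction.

1. [C1‖L1]  r_C1² − 400 = 0  ⇒  r_C1 = 20 (r>0 drops 1)
2. [ext C1·C2]  r_C1² + 2r_C1 − 440 = 0  ⇒  r_C1 = 20 (r>0 drops 1)

20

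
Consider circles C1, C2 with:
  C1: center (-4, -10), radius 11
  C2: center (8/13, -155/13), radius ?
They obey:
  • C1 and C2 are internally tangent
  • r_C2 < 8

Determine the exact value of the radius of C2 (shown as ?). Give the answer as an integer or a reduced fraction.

6

1. [int C1,C2]  r_C2² − 22r_C2 + 96 = 0  ⇒  r_C2 = 6 or 16
2. given r_C2 < 8: keep 6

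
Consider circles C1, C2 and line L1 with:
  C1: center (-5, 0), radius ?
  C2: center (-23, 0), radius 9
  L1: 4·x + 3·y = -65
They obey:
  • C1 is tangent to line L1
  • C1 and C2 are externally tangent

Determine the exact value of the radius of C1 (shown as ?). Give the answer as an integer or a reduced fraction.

1. [C1‖L1]  r_C1² − 81 = 0  ⇒  r_C1 = 9 (r>0 drops 1)
2. [ext C1·C2]  r_C1² + 18r_C1 − 243 = 0  ⇒  r_C1 = 9 (r>0 drops 1)

9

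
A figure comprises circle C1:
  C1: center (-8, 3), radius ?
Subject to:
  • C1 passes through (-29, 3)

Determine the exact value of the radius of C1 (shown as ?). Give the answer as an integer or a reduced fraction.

1. [C1∋P]  r_C1² − 441 = 0  ⇒  r_C1 = 21 (r>0 drops 1)

21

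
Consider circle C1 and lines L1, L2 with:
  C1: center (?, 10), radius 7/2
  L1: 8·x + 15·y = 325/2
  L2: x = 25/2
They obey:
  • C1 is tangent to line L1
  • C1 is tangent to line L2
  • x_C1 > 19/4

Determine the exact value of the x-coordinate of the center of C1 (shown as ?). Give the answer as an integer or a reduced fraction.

9

1. [C1‖L1]  x_C1² − (25/8)x_C1 − 423/8 = 0  ⇒  x_C1 = -47/8 or 9
2. [C1‖L2]  x_C1² − 25x_C1 + 144 = 0  ⇒  x_C1 = 9 or 16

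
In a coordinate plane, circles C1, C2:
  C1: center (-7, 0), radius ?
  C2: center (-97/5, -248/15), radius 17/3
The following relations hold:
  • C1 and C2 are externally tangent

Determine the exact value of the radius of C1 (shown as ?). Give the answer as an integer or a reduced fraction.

15

1. [ext C1·C2]  r_C1² + (34/3)r_C1 − 395 = 0  ⇒  r_C1 = 15 (r>0 drops 1)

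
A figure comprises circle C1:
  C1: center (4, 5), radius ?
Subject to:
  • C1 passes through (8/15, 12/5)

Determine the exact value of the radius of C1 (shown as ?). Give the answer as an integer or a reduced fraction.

1. [C1∋P]  r_C1² − 169/9 = 0  ⇒  r_C1 = 13/3 (r>0 drops 1)

13/3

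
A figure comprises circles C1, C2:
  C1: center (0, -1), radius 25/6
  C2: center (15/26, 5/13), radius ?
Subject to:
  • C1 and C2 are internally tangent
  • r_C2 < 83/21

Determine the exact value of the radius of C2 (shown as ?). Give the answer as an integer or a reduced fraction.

1. [int C1,C2]  r_C2² − (25/3)r_C2 + 136/9 = 0  ⇒  r_C2 = 8/3 or 17/3
2. given r_C2 < 83/21: keep 8/3

8/3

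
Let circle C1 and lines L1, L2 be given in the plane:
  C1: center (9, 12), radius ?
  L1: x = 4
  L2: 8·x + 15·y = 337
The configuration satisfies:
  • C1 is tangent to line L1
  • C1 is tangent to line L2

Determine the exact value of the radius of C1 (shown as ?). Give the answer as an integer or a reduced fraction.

1. [C1‖L1]  r_C1² − 25 = 0  ⇒  r_C1 = 5 (r>0 drops 1)
2. [C1‖L2]  r_C1² − 25 = 0  ⇒  r_C1 = 5 (r>0 drops 1)

5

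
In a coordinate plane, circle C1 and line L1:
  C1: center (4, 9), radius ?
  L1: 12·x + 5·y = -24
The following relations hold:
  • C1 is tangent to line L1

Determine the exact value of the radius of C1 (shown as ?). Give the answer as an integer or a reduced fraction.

1. [C1‖L1]  r_C1² − 81 = 0  ⇒  r_C1 = 9 (r>0 drops 1)

9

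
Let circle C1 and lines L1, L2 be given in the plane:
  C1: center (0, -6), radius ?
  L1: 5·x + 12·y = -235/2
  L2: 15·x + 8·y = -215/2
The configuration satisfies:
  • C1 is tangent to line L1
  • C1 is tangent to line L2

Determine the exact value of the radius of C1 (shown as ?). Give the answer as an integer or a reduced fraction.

7/2

1. [C1‖L1]  r_C1² − 49/4 = 0  ⇒  r_C1 = 7/2 (r>0 drops 1)
2. [C1‖L2]  r_C1² − 49/4 = 0  ⇒  r_C1 = 7/2 (r>0 drops 1)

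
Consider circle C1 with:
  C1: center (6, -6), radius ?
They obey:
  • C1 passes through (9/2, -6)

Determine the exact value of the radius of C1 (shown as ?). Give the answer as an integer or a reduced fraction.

1. [C1∋P]  r_C1² − 9/4 = 0  ⇒  r_C1 = 3/2 (r>0 drops 1)

3/2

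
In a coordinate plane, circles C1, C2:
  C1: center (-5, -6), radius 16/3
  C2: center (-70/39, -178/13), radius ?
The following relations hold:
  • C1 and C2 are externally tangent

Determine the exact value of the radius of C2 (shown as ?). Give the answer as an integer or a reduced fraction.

1. [ext C1·C2]  r_C2² + (32/3)r_C2 − 41 = 0  ⇒  r_C2 = 3 (r>0 drops 1)

3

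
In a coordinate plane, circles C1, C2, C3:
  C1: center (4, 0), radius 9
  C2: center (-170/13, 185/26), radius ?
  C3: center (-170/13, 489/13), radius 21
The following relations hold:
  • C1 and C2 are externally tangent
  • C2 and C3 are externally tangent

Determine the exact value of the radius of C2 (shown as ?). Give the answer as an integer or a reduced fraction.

1. [ext C1·C2]  r_C2² + 18r_C2 − 1045/4 = 0  ⇒  r_C2 = 19/2 (r>0 drops 1)
2. [ext C2·C3]  r_C2² + 42r_C2 − 1957/4 = 0  ⇒  r_C2 = 19/2 (r>0 drops 1)

19/2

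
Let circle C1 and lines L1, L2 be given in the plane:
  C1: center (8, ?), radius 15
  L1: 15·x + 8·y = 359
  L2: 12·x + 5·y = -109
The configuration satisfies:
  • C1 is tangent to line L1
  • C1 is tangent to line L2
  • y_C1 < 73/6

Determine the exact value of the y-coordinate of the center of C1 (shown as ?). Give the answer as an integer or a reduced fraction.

1. [C1‖L1]  y_C1² − (239/4)y_C1 − 247/2 = 0  ⇒  y_C1 = -2 or 247/4
2. [C1‖L2]  y_C1² + 82y_C1 + 160 = 0  ⇒  y_C1 = -80 or -2

-2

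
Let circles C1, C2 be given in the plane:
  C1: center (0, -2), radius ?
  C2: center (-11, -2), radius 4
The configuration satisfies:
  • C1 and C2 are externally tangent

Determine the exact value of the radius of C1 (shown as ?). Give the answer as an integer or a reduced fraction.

7

1. [ext C1·C2]  r_C1² + 8r_C1 − 105 = 0  ⇒  r_C1 = 7 (r>0 drops 1)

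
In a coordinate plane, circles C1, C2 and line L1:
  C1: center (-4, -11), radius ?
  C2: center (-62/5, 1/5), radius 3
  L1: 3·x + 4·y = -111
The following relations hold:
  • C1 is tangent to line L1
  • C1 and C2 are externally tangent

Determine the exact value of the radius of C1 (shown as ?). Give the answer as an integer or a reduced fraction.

11

1. [C1‖L1]  r_C1² − 121 = 0  ⇒  r_C1 = 11 (r>0 drops 1)
2. [ext C1·C2]  r_C1² + 6r_C1 − 187 = 0  ⇒  r_C1 = 11 (r>0 drops 1)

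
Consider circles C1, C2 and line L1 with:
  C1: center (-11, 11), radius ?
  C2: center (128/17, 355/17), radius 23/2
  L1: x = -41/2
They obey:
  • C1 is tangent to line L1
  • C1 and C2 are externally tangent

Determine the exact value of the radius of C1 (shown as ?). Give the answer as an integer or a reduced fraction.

1. [C1‖L1]  r_C1² − 361/4 = 0  ⇒  r_C1 = 19/2 (r>0 drops 1)
2. [ext C1·C2]  r_C1² + 23r_C1 − 1235/4 = 0  ⇒  r_C1 = 19/2 (r>0 drops 1)

19/2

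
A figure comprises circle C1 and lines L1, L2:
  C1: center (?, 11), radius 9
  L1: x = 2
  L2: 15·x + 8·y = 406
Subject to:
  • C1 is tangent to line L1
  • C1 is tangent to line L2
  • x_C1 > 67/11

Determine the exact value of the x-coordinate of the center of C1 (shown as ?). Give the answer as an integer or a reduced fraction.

1. [C1‖L1]  x_C1² − 4x_C1 − 77 = 0  ⇒  x_C1 = -7 or 11
2. [C1‖L2]  x_C1² − (212/5)x_C1 + 1727/5 = 0  ⇒  x_C1 = 11 or 157/5

11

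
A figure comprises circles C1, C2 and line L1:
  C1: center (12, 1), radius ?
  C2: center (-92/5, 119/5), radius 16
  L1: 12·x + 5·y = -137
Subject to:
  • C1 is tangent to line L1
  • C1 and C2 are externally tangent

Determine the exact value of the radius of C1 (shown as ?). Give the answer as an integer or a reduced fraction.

22

1. [C1‖L1]  r_C1² − 484 = 0  ⇒  r_C1 = 22 (r>0 drops 1)
2. [ext C1·C2]  r_C1² + 32r_C1 − 1188 = 0  ⇒  r_C1 = 22 (r>0 drops 1)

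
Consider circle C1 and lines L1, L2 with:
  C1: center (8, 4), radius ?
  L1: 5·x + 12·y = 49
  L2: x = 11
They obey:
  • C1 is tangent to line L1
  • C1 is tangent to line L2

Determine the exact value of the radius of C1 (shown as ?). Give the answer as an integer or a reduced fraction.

1. [C1‖L1]  r_C1² − 9 = 0  ⇒  r_C1 = 3 (r>0 drops 1)
2. [C1‖L2]  r_C1² − 9 = 0  ⇒  r_C1 = 3 (r>0 drops 1)

3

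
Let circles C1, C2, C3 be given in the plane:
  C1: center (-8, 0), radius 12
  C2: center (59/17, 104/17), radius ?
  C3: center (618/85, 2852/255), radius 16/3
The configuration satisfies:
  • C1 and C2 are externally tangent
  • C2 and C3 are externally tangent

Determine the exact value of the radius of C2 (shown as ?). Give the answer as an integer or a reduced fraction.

1

1. [ext C1·C2]  r_C2² + 24r_C2 − 25 = 0  ⇒  r_C2 = 1 (r>0 drops 1)
2. [ext C2·C3]  r_C2² + (32/3)r_C2 − 35/3 = 0  ⇒  r_C2 = 1 (r>0 drops 1)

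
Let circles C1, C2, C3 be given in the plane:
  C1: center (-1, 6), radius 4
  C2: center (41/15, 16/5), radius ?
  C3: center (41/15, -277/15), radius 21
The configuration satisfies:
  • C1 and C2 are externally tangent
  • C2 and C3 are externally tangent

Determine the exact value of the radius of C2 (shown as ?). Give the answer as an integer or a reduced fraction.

2/3

1. [ext C1·C2]  r_C2² + 8r_C2 − 52/9 = 0  ⇒  r_C2 = 2/3 (r>0 drops 1)
2. [ext C2·C3]  r_C2² + 42r_C2 − 256/9 = 0  ⇒  r_C2 = 2/3 (r>0 drops 1)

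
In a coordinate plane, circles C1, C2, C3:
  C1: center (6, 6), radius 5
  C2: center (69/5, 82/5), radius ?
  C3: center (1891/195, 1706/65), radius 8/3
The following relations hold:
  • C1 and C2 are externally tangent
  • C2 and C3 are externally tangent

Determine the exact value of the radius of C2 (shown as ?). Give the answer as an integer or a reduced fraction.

1. [ext C1·C2]  r_C2² + 10r_C2 − 144 = 0  ⇒  r_C2 = 8 (r>0 drops 1)
2. [ext C2·C3]  r_C2² + (16/3)r_C2 − 320/3 = 0  ⇒  r_C2 = 8 (r>0 drops 1)

8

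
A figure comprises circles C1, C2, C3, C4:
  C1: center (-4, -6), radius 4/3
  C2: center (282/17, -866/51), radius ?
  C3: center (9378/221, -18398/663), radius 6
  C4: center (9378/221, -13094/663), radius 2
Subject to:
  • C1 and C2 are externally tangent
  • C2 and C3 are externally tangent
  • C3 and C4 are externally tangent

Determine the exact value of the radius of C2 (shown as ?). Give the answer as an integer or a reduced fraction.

22

1. [ext C1·C2]  r_C2² + (8/3)r_C2 − 1628/3 = 0  ⇒  r_C2 = 22 (r>0 drops 1)
2. [ext C2·C3]  r_C2² + 12r_C2 − 748 = 0  ⇒  r_C2 = 22 (r>0 drops 1)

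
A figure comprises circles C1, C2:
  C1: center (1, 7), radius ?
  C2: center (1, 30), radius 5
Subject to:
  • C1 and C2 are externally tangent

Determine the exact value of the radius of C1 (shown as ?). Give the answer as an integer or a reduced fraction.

1. [ext C1·C2]  r_C1² + 10r_C1 − 504 = 0  ⇒  r_C1 = 18 (r>0 drops 1)

18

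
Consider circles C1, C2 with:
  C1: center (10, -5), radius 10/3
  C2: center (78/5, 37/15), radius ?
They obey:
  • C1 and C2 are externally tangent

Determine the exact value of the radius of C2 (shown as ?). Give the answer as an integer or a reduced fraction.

6

1. [ext C1·C2]  r_C2² + (20/3)r_C2 − 76 = 0  ⇒  r_C2 = 6 (r>0 drops 1)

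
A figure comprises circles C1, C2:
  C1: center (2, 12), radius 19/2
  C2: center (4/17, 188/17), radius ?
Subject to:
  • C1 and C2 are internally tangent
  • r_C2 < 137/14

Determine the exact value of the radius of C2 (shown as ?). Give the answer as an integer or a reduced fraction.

1. [int C1,C2]  r_C2² − 19r_C2 + 345/4 = 0  ⇒  r_C2 = 15/2 or 23/2
2. given r_C2 < 137/14: keep 15/2

15/2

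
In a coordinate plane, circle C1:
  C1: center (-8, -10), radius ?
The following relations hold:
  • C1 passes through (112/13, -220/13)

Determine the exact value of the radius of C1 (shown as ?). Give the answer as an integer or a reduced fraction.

18

1. [C1∋P]  r_C1² − 324 = 0  ⇒  r_C1 = 18 (r>0 drops 1)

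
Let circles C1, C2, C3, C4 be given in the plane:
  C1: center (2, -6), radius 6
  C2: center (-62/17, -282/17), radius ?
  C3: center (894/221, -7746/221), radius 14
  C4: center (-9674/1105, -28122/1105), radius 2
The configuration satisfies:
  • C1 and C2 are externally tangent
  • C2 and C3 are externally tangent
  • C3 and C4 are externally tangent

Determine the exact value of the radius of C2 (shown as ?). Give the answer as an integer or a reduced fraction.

1. [ext C1·C2]  r_C2² + 12r_C2 − 108 = 0  ⇒  r_C2 = 6 (r>0 drops 1)
2. [ext C2·C3]  r_C2² + 28r_C2 − 204 = 0  ⇒  r_C2 = 6 (r>0 drops 1)

6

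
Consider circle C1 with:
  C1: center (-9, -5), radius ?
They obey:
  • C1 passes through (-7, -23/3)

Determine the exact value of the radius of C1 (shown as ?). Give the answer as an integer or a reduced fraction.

10/3

1. [C1∋P]  r_C1² − 100/9 = 0  ⇒  r_C1 = 10/3 (r>0 drops 1)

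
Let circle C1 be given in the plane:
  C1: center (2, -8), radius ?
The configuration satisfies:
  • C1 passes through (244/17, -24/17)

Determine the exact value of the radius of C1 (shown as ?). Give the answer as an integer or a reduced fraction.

1. [C1∋P]  r_C1² − 196 = 0  ⇒  r_C1 = 14 (r>0 drops 1)

14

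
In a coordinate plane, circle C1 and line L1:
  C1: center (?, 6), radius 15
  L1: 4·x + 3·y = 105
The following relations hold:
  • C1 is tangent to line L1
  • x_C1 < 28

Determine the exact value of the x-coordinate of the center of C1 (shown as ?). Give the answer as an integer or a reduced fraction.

3

1. [C1‖L1]  x_C1² − (87/2)x_C1 + 243/2 = 0  ⇒  x_C1 = 3 or 81/2
2. given x_C1 < 28: keep 3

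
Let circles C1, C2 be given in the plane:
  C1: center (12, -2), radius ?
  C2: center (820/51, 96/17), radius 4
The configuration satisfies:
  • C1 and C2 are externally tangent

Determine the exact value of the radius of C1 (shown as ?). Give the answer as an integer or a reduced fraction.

14/3

1. [ext C1·C2]  r_C1² + 8r_C1 − 532/9 = 0  ⇒  r_C1 = 14/3 (r>0 drops 1)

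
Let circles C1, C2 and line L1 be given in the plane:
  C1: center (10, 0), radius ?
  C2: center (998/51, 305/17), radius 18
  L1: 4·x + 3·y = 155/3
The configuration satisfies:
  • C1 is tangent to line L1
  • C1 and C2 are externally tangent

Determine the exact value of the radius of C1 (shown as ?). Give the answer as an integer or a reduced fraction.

7/3

1. [C1‖L1]  r_C1² − 49/9 = 0  ⇒  r_C1 = 7/3 (r>0 drops 1)
2. [ext C1·C2]  r_C1² + 36r_C1 − 805/9 = 0  ⇒  r_C1 = 7/3 (r>0 drops 1)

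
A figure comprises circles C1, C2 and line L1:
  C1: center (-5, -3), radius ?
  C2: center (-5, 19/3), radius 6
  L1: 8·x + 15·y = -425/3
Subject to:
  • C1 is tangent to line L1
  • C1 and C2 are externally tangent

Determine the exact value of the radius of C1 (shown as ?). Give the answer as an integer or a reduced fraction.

10/3

1. [C1‖L1]  r_C1² − 100/9 = 0  ⇒  r_C1 = 10/3 (r>0 drops 1)
2. [ext C1·C2]  r_C1² + 12r_C1 − 460/9 = 0  ⇒  r_C1 = 10/3 (r>0 drops 1)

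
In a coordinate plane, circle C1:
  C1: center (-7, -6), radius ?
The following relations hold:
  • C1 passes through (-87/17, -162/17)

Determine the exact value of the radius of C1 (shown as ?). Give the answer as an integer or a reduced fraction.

1. [C1∋P]  r_C1² − 16 = 0  ⇒  r_C1 = 4 (r>0 drops 1)

4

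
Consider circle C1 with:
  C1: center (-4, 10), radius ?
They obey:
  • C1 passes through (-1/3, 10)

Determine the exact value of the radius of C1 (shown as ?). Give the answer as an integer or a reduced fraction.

11/3

1. [C1∋P]  r_C1² − 121/9 = 0  ⇒  r_C1 = 11/3 (r>0 drops 1)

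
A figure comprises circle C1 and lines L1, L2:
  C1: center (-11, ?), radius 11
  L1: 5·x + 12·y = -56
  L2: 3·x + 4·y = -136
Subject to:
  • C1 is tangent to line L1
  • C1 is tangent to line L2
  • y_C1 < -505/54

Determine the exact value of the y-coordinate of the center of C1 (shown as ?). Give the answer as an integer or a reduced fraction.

1. [C1‖L1]  y_C1² + (1/6)y_C1 − 142 = 0  ⇒  y_C1 = -12 or 71/6
2. [C1‖L2]  y_C1² + (103/2)y_C1 + 474 = 0  ⇒  y_C1 = -79/2 or -12

-12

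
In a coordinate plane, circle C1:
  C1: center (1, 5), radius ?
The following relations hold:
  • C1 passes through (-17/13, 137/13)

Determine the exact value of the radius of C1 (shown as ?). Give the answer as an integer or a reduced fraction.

6

1. [C1∋P]  r_C1² − 36 = 0  ⇒  r_C1 = 6 (r>0 drops 1)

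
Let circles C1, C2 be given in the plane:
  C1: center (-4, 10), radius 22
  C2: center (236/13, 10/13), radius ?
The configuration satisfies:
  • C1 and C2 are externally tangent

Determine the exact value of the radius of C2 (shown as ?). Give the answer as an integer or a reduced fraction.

2

1. [ext C1·C2]  r_C2² + 44r_C2 − 92 = 0  ⇒  r_C2 = 2 (r>0 drops 1)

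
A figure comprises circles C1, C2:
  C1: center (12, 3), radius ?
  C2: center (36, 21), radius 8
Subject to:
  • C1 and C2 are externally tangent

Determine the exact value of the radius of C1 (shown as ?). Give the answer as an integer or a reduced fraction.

1. [ext C1·C2]  r_C1² + 16r_C1 − 836 = 0  ⇒  r_C1 = 22 (r>0 drops 1)

22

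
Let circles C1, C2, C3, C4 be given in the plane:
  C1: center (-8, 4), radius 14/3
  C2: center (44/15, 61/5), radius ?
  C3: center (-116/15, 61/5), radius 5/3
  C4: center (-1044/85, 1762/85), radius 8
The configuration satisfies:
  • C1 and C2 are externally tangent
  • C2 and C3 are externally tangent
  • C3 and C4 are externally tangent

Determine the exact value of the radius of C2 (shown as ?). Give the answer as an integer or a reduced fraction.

1. [ext C1·C2]  r_C2² + (28/3)r_C2 − 165 = 0  ⇒  r_C2 = 9 (r>0 drops 1)
2. [ext C2·C3]  r_C2² + (10/3)r_C2 − 111 = 0  ⇒  r_C2 = 9 (r>0 drops 1)

9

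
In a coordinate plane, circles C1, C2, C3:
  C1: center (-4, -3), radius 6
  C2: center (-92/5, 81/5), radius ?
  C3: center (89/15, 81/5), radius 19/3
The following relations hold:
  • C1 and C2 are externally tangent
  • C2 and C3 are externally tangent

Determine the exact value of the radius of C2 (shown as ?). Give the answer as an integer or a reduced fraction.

18

1. [ext C1·C2]  r_C2² + 12r_C2 − 540 = 0  ⇒  r_C2 = 18 (r>0 drops 1)
2. [ext C2·C3]  r_C2² + (38/3)r_C2 − 552 = 0  ⇒  r_C2 = 18 (r>0 drops 1)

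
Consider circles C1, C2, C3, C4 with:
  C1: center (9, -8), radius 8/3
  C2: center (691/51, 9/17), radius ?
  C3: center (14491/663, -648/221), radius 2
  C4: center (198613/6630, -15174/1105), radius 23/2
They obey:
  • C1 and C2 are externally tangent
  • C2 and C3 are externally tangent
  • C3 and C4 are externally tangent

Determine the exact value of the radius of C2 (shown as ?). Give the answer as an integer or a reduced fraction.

7

1. [ext C1·C2]  r_C2² + (16/3)r_C2 − 259/3 = 0  ⇒  r_C2 = 7 (r>0 drops 1)
2. [ext C2·C3]  r_C2² + 4r_C2 − 77 = 0  ⇒  r_C2 = 7 (r>0 drops 1)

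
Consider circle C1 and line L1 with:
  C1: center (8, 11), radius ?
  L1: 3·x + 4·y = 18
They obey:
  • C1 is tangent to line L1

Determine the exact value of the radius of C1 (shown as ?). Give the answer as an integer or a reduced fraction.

1. [C1‖L1]  r_C1² − 100 = 0  ⇒  r_C1 = 10 (r>0 drops 1)

10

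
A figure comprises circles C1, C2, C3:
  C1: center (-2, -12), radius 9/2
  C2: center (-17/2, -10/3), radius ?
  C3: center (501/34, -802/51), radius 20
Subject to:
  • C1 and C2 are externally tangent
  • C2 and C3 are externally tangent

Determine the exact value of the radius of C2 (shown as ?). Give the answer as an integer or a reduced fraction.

19/3

1. [ext C1·C2]  r_C2² + 9r_C2 − 874/9 = 0  ⇒  r_C2 = 19/3 (r>0 drops 1)
2. [ext C2·C3]  r_C2² + 40r_C2 − 2641/9 = 0  ⇒  r_C2 = 19/3 (r>0 drops 1)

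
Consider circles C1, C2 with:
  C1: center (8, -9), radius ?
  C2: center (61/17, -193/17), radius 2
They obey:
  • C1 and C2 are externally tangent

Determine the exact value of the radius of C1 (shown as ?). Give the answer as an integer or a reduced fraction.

1. [ext C1·C2]  r_C1² + 4r_C1 − 21 = 0  ⇒  r_C1 = 3 (r>0 drops 1)

3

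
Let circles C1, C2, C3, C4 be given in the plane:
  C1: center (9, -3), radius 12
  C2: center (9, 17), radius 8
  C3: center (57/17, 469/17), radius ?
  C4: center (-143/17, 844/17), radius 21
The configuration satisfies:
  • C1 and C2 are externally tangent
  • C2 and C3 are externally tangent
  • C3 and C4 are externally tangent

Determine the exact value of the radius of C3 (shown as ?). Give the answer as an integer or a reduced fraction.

1. [ext C2·C3]  r_C3² + 16r_C3 − 80 = 0  ⇒  r_C3 = 4 (r>0 drops 1)
2. [ext C3·C4]  r_C3² + 42r_C3 − 184 = 0  ⇒  r_C3 = 4 (r>0 drops 1)

4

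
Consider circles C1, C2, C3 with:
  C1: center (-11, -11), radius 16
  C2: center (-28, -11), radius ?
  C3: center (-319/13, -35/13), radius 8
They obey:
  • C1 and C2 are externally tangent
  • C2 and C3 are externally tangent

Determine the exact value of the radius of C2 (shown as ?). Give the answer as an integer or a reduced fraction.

1. [ext C1·C2]  r_C2² + 32r_C2 − 33 = 0  ⇒  r_C2 = 1 (r>0 drops 1)
2. [ext C2·C3]  r_C2² + 16r_C2 − 17 = 0  ⇒  r_C2 = 1 (r>0 drops 1)

1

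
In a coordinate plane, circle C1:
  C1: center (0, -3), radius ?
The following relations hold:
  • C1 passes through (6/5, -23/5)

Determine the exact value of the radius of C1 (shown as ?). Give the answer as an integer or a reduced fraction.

2

1. [C1∋P]  r_C1² − 4 = 0  ⇒  r_C1 = 2 (r>0 drops 1)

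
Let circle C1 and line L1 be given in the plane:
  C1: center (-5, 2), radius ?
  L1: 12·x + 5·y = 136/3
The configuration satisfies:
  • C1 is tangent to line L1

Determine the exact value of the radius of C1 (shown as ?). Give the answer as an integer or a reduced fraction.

22/3

1. [C1‖L1]  r_C1² − 484/9 = 0  ⇒  r_C1 = 22/3 (r>0 drops 1)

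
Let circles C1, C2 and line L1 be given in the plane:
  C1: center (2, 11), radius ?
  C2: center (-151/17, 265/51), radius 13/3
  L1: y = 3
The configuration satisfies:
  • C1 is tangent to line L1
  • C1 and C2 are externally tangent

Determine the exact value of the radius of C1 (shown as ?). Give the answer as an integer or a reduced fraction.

8

1. [C1‖L1]  r_C1² − 64 = 0  ⇒  r_C1 = 8 (r>0 drops 1)
2. [ext C1·C2]  r_C1² + (26/3)r_C1 − 400/3 = 0  ⇒  r_C1 = 8 (r>0 drops 1)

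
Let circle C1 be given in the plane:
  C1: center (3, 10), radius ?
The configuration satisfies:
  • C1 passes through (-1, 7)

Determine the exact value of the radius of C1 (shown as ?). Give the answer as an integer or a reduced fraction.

1. [C1∋P]  r_C1² − 25 = 0  ⇒  r_C1 = 5 (r>0 drops 1)

5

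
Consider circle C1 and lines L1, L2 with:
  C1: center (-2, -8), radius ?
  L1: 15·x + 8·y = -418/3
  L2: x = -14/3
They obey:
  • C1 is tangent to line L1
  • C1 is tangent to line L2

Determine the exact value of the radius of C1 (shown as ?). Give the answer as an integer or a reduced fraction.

1. [C1‖L1]  r_C1² − 64/9 = 0  ⇒  r_C1 = 8/3 (r>0 drops 1)
2. [C1‖L2]  r_C1² − 64/9 = 0  ⇒  r_C1 = 8/3 (r>0 drops 1)

8/3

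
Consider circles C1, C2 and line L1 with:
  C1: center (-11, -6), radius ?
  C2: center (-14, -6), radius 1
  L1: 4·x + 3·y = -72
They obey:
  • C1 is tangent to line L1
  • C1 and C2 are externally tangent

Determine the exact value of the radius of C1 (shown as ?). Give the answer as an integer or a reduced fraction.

2

1. [C1‖L1]  r_C1² − 4 = 0  ⇒  r_C1 = 2 (r>0 drops 1)
2. [ext C1·C2]  r_C1² + 2r_C1 − 8 = 0  ⇒  r_C1 = 2 (r>0 drops 1)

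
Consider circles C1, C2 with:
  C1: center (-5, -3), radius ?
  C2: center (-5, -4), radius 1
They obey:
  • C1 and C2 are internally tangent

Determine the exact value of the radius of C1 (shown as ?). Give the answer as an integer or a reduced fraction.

1. [int C1,C2]  r_C1² − 2r_C1 = 0  ⇒  r_C1 = 2 (r>0 drops 1)

2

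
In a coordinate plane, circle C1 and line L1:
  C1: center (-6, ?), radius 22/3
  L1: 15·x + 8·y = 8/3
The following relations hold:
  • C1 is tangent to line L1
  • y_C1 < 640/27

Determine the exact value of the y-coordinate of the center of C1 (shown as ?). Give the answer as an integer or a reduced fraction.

-4

1. [C1‖L1]  y_C1² − (139/6)y_C1 − 326/3 = 0  ⇒  y_C1 = -4 or 163/6
2. given y_C1 < 640/27: keep -4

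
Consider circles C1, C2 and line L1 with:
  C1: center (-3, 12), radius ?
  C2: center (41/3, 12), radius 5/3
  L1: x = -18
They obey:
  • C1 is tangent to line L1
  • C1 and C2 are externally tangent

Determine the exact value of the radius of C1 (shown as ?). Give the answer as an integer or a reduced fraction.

1. [C1‖L1]  r_C1² − 225 = 0  ⇒  r_C1 = 15 (r>0 drops 1)
2. [ext C1·C2]  r_C1² + (10/3)r_C1 − 275 = 0  ⇒  r_C1 = 15 (r>0 drops 1)

15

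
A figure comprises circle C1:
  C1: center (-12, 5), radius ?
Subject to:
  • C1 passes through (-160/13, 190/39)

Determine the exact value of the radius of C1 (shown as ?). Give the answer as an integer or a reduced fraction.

1/3

1. [C1∋P]  r_C1² − 1/9 = 0  ⇒  r_C1 = 1/3 (r>0 drops 1)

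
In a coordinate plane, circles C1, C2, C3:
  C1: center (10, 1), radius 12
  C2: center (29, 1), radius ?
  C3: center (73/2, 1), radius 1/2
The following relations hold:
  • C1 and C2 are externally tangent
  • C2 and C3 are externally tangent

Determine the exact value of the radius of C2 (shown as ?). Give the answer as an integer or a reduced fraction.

1. [ext C1·C2]  r_C2² + 24r_C2 − 217 = 0  ⇒  r_C2 = 7 (r>0 drops 1)
2. [ext C2·C3]  r_C2² + 1r_C2 − 56 = 0  ⇒  r_C2 = 7 (r>0 drops 1)

7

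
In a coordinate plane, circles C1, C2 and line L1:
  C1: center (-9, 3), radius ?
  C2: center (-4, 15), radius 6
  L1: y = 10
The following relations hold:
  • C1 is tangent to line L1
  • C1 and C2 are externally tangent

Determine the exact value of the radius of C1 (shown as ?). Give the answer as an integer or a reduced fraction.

1. [C1‖L1]  r_C1² − 49 = 0  ⇒  r_C1 = 7 (r>0 drops 1)
2. [ext C1·C2]  r_C1² + 12r_C1 − 133 = 0  ⇒  r_C1 = 7 (r>0 drops 1)

7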